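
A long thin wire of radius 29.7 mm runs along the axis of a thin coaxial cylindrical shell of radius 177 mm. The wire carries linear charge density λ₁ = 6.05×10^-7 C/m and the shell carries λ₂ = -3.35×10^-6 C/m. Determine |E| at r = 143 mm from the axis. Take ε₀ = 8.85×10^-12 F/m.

By cylindrical symmetry E is radial; use a coaxial Gaussian cylinder of radius 143 mm and length L (between the conductors, 29.7 mm < r < 177 mm).
The shell at 177 mm lies outside the Gaussian surface, so λ_enc = λ₁ = 6.05e-7 C/m.
Gauss's law: E·2πrL = λ_enc L/ε₀.
E = |λ_enc|/(2πε₀r) = (6.05×10^-7)/(2π·8.85×10^-12·0.143) = 7.61×10^4 N/C.

|E| = 7.61×10^4 V/m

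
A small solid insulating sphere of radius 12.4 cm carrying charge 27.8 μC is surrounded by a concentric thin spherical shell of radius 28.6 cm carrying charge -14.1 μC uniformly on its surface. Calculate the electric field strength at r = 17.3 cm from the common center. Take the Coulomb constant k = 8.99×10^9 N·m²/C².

Symmetry ⇒ E = E(r) r̂. Gaussian sphere of radius r = 17.3 cm (between the bodies, 12.4 cm < r < 28.6 cm).
The shell at 28.6 cm lies outside the Gaussian surface, so Q_enc = 27.8 μC = 2.78×10^-5 C.
Applying ∮E·dA = Q_enc/ε₀ with Φ = E(4πr²):
E = k|Q_enc|/r² = (8.99×10^9)(2.78×10^-5)/(0.173)² = 8.35e6 N/C.

8.35e6 N/C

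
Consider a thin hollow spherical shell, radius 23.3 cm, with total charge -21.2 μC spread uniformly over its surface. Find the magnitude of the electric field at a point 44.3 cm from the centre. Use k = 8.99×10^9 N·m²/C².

Symmetry ⇒ E = E(r) r̂. Gaussian sphere of radius r = 44.3 cm (r > 23.3 cm).
The entire shell is enclosed: Q_enc = -2.12×10^-5 C.
By Gauss's law, ∮E·dA = E·4πr² = Q_enc/ε₀.
E = k|Q_enc|/r² = (8.99×10^9)(2.12×10^-5)/(0.443)² = 9.71×10^5 N/C.

E = 9.71×10^5 V/m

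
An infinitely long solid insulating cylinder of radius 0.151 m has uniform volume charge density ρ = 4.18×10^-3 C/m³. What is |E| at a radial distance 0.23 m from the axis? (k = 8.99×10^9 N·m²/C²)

|E| = 2.34×10^7 V/m

By cylindrical symmetry E is radial; use a coaxial Gaussian cylinder of radius 0.23 m and length L (r > 0.151 m, full cross-section enclosed).
λ_enc = ρ·πR² = (4.18e-3)π(0.151)² = 2.994×10^-4 C/m.
By Gauss's law (flux through the curved wall only), E·2πrL = λ_enc L/ε₀.
E = 2k|λ_enc|/r = 2(8.99×10^9)(2.994×10^-4)/(0.23) = 2.34×10^7 N/C.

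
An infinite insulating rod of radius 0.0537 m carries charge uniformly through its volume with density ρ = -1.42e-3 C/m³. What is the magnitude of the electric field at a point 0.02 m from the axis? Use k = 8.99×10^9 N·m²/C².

Choose a coaxial cylinder of radius r = 0.02 m (arbitrary length L) as the Gaussian surface (r < R).
Enclosed charge per unit length: λ_enc = ρ·πr² = (-1.42×10^-3)π(0.02)² = -1.784×10^-6 C/m.
Since E is radial and uniform over the curved surface, Φ = E·2πrL = Q_enc/ε₀ = λ_enc L/ε₀.
E = 2k|λ_enc|/r = 2(8.99×10^9)(1.784e-6)/(0.02) = 1.60×10^6 N/C.

1.60e6 V/m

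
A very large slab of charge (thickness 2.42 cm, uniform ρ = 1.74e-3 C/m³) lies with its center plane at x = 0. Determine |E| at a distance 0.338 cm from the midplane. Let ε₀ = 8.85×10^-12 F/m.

E ≈ 6.65e5 N/C

By symmetry E is perpendicular to the slab. A Gaussian pillbox from −0.338 cm to +0.338 cm (face area A) lies entirely within the slab.
Q_enc = ρ·(2x)·A and flux = 2EA, so 2EA = 2ρxA/ε₀ ⇒ E = |ρ|x/ε₀.
E = (1.74×10^-3)(0.00338)/(8.85×10^-12) = 6.65×10^5 N/C.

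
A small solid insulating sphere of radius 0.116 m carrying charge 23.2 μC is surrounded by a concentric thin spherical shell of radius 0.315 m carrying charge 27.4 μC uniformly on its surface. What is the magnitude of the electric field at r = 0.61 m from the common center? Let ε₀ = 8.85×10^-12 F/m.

E = 1.22×10^6 N/C

Take a concentric spherical Gaussian surface of radius r = 0.61 m (r > 0.315 m, enclosing both).
Q_enc = (23.2 μC) + (27.4 μC) = 5.06e-5 C.
Since E is radial and uniform over the Gaussian sphere, Φ = E·4πr² = Q_enc/ε₀.
E = |Q_enc|/(4πε₀r²) = (5.06e-5)/(4π·8.85×10^-12·(0.61)²) = 1.22×10^6 N/C.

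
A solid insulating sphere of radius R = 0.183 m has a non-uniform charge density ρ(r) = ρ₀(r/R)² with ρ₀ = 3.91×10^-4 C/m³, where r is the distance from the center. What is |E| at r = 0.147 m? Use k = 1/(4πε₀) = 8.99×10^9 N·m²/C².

Use a concentric Gaussian sphere at r = 0.147 m (r < R).
Integrate the density: Q_enc = 4π ∫₀^r ρ₀(r'/R)^2 r'² dr' = 4πρ₀ r^5/(5·R²) = 2.014×10^-6 C.
Applying ∮E·dA = Q_enc/ε₀ with Φ = E(4πr²):
E = k|Q_enc|/r² = (8.99×10^9)(2.014×10^-6)/(0.147)² = 8.38×10^5 N/C.

|E| = 8.38×10^5 N/C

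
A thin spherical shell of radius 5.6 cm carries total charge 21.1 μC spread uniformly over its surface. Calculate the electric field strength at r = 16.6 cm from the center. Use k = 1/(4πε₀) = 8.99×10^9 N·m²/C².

Symmetry ⇒ E = E(r) r̂. Gaussian sphere of radius r = 16.6 cm (r > 5.6 cm).
The entire shell is enclosed: Q_enc = 2.11e-5 C.
Gauss's law: E·4πr² = Q_enc/ε₀.
E = k|Q_enc|/r² = (8.99×10^9)(2.11×10^-5)/(0.166)² = 6.88×10^6 N/C.

|E| = 6.88×10^6 V/m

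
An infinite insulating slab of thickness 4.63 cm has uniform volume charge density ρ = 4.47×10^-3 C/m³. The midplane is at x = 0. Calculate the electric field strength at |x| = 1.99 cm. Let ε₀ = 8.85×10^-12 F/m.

E = 1.01×10^7 N/C

By symmetry E is perpendicular to the slab. A Gaussian pillbox from −1.99 cm to +1.99 cm (face area A) lies entirely within the slab.
Q_enc = ρ·(2x)·A and flux = 2EA, so 2EA = 2ρxA/ε₀ ⇒ E = |ρ|x/ε₀.
E = (4.47×10^-3)(0.0199)/(8.85×10^-12) = 1.01e7 N/C.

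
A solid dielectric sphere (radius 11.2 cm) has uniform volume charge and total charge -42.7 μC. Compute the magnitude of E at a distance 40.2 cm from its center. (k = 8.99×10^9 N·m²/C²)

|E| ≈ 2.38×10^6 N/C

Use a concentric Gaussian sphere at r = 40.2 cm (r > R, so the entire charge is enclosed).
Q_enc = -42.7 μC = -4.27×10^-5 C.
Since E is radial and uniform over the Gaussian sphere, Φ = E·4πr² = Q_enc/ε₀.
E = k|Q_enc|/r² = (8.99×10^9)(4.27×10^-5)/(0.402)² = 2.38e6 N/C.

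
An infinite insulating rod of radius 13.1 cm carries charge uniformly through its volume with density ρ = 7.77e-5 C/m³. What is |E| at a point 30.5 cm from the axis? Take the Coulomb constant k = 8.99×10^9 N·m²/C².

E ≈ 2.47e5 V/m

Coaxial Gaussian cylinder, radius r = 30.5 cm, length L (r > 13.1 cm, full cross-section enclosed).
λ_enc = ρ·πR² = (7.77e-5)π(0.131)² = 4.189×10^-6 C/m.
Applying ∮E·dA = Q_enc/ε₀ with the end caps contributing no flux:
E = 2k|λ_enc|/r = 2(8.99×10^9)(4.189e-6)/(0.305) = 2.47e5 N/C.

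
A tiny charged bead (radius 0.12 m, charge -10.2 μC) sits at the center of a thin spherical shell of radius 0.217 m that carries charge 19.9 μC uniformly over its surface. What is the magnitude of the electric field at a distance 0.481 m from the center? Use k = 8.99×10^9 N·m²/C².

Symmetry ⇒ E = E(r) r̂. Gaussian sphere of radius r = 0.481 m (r > 0.217 m, enclosing both).
Q_enc = (-10.2 μC) + (19.9 μC) = 9.70×10^-6 C.
Since E is radial and uniform over the Gaussian sphere, Φ = E·4πr² = Q_enc/ε₀.
E = k|Q_enc|/r² = (8.99×10^9)(9.70×10^-6)/(0.481)² = 3.77×10^5 N/C.

|E| = 3.77×10^5 N/C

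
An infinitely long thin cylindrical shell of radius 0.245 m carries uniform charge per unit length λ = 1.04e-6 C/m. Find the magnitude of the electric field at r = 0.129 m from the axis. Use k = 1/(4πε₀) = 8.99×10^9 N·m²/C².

|E| = 0 N/C

Take a coaxial cylindrical Gaussian surface of radius r = 0.129 m and length L (r < 0.245 m, inside the shell).
All the surface charge lies outside this cylinder: Q_enc = 0, hence E = 0.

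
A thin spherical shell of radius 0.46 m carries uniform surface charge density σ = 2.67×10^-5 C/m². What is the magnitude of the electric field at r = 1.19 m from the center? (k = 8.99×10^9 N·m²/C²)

E = 4.51×10^5 V/m

By spherical symmetry E is radial; choose a Gaussian sphere of radius r = 1.19 m (r > 0.46 m).
The entire shell is enclosed: Q_enc = σ·4πR² = (2.67×10^-5)·4π·(0.46)² = 7.10e-5 C.
Gauss's law: E·4πr² = Q_enc/ε₀.
E = k|Q_enc|/r² = (8.99×10^9)(7.10e-5)/(1.19)² = 4.51e5 N/C.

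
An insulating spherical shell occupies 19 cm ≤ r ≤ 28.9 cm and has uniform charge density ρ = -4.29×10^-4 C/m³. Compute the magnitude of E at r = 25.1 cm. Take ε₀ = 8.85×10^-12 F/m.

|E| = 2.30×10^6 V/m

By spherical symmetry E is radial; choose a Gaussian sphere of radius r = 25.1 cm (within the shell material, 19 cm < r < 28.9 cm).
Only the shell between 19 cm and r is enclosed: Q_enc = ρ·(4π/3)(r³ − a³) = (-4.29×10^-4)·(4π/3)·((0.251)³ − (0.19)³) = -1.609e-5 C.
By Gauss's law, ∮E·dA = E·4πr² = Q_enc/ε₀.
E = |Q_enc|/(4πε₀r²) = (1.609×10^-5)/(4π·8.85×10^-12·(0.251)²) = 2.30e6 N/C.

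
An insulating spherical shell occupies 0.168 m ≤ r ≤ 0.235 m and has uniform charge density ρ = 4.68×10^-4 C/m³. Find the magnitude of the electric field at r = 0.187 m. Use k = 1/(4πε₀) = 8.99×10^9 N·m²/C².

By spherical symmetry E is radial; choose a Gaussian sphere of radius r = 0.187 m (within the shell material, 0.168 m < r < 0.235 m).
Only the shell between 0.168 m and r is enclosed: Q_enc = ρ·(4π/3)(r³ − a³) = (4.68e-4)·(4π/3)·((0.187)³ − (0.168)³) = 3.524e-6 C.
By Gauss's law, ∮E·dA = E·4πr² = Q_enc/ε₀.
E = k|Q_enc|/r² = (8.99×10^9)(3.524×10^-6)/(0.187)² = 9.06×10^5 N/C.

E ≈ 9.06e5 N/C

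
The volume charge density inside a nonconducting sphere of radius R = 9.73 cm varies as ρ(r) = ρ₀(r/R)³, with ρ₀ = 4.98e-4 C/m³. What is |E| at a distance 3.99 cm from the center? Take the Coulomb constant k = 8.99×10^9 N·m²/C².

Take a concentric spherical Gaussian surface of radius r = 3.99 cm (r < R).
Integrate the density: Q_enc = 4π ∫₀^r ρ₀(r'/R)^3 r'² dr' = 4πρ₀ r^6/(6·R³) = 4.569e-9 C.
By Gauss's law, ∮E·dA = E·4πr² = Q_enc/ε₀.
E = k|Q_enc|/r² = (8.99×10^9)(4.569×10^-9)/(0.0399)² = 2.58×10^4 N/C.

E = 2.58×10^4 N/C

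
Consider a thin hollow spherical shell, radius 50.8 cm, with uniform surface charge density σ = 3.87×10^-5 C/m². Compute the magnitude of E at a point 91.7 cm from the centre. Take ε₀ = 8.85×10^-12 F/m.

By spherical symmetry E is radial; choose a Gaussian sphere of radius r = 91.7 cm (r > 50.8 cm).
The entire shell is enclosed: Q_enc = σ·4πR² = (3.87×10^-5)·4π·(0.508)² = 1.255×10^-4 C.
Since E is radial and uniform over the Gaussian sphere, Φ = E·4πr² = Q_enc/ε₀.
E = |Q_enc|/(4πε₀r²) = (1.255×10^-4)/(4π·8.85×10^-12·(0.917)²) = 1.34×10^6 N/C.

|E| = 1.34e6 N/C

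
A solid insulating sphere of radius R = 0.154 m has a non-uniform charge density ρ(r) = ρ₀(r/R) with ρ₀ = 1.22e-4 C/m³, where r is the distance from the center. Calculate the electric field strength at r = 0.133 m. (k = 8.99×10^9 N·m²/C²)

By spherical symmetry E is radial; choose a Gaussian sphere of radius r = 0.133 m (r < R).
Q_enc = ∫₀^r ρ(r')·4πr'² dr' = (4πρ₀/R) ∫₀^r r'^3 dr' = 4πρ₀ r^4/(4·R) = 7.787e-7 C.
Gauss's law: E·4πr² = Q_enc/ε₀.
E = k|Q_enc|/r² = (8.99×10^9)(7.787e-7)/(0.133)² = 3.96e5 N/C.

|E| ≈ 3.96×10^5 N/C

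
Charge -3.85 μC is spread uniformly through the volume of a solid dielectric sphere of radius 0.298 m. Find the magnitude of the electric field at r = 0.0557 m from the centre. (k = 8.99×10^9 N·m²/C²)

7.28×10^4 N/C

Use a concentric Gaussian sphere at r = 0.0557 m (r < R).
For a uniform sphere the enclosed fraction is (r/R)³, so Q_enc = (-3.85 μC)(0.0557/0.298)³ = -2.514×10^-8 C.
Gauss's law: E·4πr² = Q_enc/ε₀.
E = k|Q_enc|/r² = (8.99×10^9)(2.514e-8)/(0.0557)² = 7.28×10^4 N/C.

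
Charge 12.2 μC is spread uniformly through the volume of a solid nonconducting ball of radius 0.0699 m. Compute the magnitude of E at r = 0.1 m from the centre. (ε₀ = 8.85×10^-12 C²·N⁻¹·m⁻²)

|E| ≈ 1.10×10^7 N/C

Take a concentric spherical Gaussian surface of radius r = 0.1 m (r > R, so the entire charge is enclosed).
Q_enc = 12.2 μC = 1.22×10^-5 C.
By Gauss's law, ∮E·dA = E·4πr² = Q_enc/ε₀.
E = |Q_enc|/(4πε₀r²) = (1.22×10^-5)/(4π·8.85×10^-12·(0.1)²) = 1.10×10^7 N/C.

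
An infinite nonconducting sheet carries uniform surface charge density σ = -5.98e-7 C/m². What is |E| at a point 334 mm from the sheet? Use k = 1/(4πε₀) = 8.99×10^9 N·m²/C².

|E| = 3.38×10^4 V/m

By planar symmetry E is perpendicular to the sheet and uniform; use a Gaussian pillbox with flat faces of area A on each side of the sheet.
Only the two end caps contribute flux: Φ = 2EA. With Q_enc = σA, Gauss's law gives E = |σ|/(2ε₀).
E = 2πk|σ| = 2π(8.99×10^9)(5.98×10^-7) = 3.38×10^4 N/C.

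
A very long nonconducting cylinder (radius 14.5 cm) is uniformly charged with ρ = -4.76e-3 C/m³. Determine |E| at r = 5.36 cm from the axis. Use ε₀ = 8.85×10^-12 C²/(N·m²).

By cylindrical symmetry E is radial; use a coaxial Gaussian cylinder of radius 5.36 cm and length L (r < R).
Charge inside radius r per length L is ρ·πr²·L, so λ_enc = ρπr² = -4.296e-5 C/m.
Applying ∮E·dA = Q_enc/ε₀ with the end caps contributing no flux:
E = |λ_enc|/(2πε₀r) = (4.296×10^-5)/(2π·8.85×10^-12·0.0536) = 1.44×10^7 N/C.

E = 1.44e7 N/C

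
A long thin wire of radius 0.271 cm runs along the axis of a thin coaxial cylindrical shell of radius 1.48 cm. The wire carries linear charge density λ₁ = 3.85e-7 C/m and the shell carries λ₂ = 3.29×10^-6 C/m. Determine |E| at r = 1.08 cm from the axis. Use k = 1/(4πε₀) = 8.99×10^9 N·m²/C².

E ≈ 6.41×10^5 V/m

Coaxial Gaussian cylinder, radius r = 1.08 cm, length L (between the conductors, 0.271 cm < r < 1.48 cm).
The shell at 1.48 cm lies outside the Gaussian surface, so λ_enc = λ₁ = 3.85×10^-7 C/m.
Gauss's law: E·2πrL = λ_enc L/ε₀.
E = 2k|λ_enc|/r = 2(8.99×10^9)(3.85×10^-7)/(0.0108) = 6.41×10^5 N/C.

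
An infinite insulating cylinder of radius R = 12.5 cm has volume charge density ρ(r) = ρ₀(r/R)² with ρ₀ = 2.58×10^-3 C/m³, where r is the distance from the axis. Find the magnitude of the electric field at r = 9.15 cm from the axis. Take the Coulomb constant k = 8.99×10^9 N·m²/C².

E ≈ 3.57e6 V/m

By cylindrical symmetry E is radial; use a coaxial Gaussian cylinder of radius 9.15 cm and length L (r < R).
λ_enc = ∫₀^r ρ(r')·2πr' dr' = (2πρ₀/R²)·r^4/4 = 1.818×10^-5 C/m.
By Gauss's law (flux through the curved wall only), E·2πrL = λ_enc L/ε₀.
E = 2k|λ_enc|/r = 2(8.99×10^9)(1.818×10^-5)/(0.0915) = 3.57×10^6 N/C.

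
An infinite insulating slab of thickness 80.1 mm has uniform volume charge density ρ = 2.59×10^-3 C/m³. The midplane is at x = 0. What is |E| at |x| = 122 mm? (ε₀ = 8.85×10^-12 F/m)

The point |x| = 122 mm lies outside the slab (half-thickness 0.04005 m). A symmetric pillbox spanning the full slab encloses Q_enc = ρ·d·A.
Flux = 2EA ⇒ E = |ρ|d/(2ε₀), independent of distance outside.
E = (2.59e-3)(0.0801)/(2·8.85×10^-12) = 1.17e7 N/C.

E ≈ 1.17e7 N/C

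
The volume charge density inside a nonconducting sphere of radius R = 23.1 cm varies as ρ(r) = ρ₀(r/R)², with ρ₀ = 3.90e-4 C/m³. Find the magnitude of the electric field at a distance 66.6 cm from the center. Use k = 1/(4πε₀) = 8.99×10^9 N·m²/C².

Use a concentric Gaussian sphere at r = 66.6 cm (r > R, all charge enclosed).
Q_enc = 4π ∫₀^R ρ₀(r'/R)^2 r'² dr' = 4πρ₀R³/5 = 1.208e-5 C.
Applying ∮E·dA = Q_enc/ε₀ with Φ = E(4πr²):
E = k|Q_enc|/r² = (8.99×10^9)(1.208×10^-5)/(0.666)² = 2.45×10^5 N/C.

|E| = 2.45e5 V/m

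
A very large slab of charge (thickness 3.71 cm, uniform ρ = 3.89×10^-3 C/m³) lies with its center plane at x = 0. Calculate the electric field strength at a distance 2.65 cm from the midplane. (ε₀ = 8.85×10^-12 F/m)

E ≈ 8.15×10^6 N/C

The point |x| = 2.65 cm lies outside the slab (half-thickness 0.01855 m). A symmetric pillbox spanning the full slab encloses Q_enc = ρ·d·A.
Flux = 2EA ⇒ E = |ρ|d/(2ε₀), independent of distance outside.
E = (3.89×10^-3)(0.0371)/(2·8.85×10^-12) = 8.15×10^6 N/C.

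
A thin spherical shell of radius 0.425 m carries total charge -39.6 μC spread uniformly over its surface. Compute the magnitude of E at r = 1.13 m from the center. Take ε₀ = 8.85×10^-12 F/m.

By spherical symmetry E is radial; choose a Gaussian sphere of radius r = 1.13 m (r > 0.425 m).
The entire shell is enclosed: Q_enc = -3.96e-5 C.
By Gauss's law, ∮E·dA = E·4πr² = Q_enc/ε₀.
E = |Q_enc|/(4πε₀r²) = (3.96e-5)/(4π·8.85×10^-12·(1.13)²) = 2.79×10^5 N/C.

E ≈ 2.79×10^5 V/m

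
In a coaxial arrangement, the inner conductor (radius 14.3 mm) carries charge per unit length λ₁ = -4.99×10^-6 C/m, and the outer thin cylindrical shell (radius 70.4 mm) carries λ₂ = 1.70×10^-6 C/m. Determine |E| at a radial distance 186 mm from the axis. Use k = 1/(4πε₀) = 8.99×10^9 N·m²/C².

Coaxial Gaussian cylinder, radius r = 186 mm, length L (r > 70.4 mm, enclosing both).
λ_enc = λ₁ + λ₂ = (-4.99×10^-6) + (1.70e-6) = -3.29×10^-6 C/m.
Applying ∮E·dA = Q_enc/ε₀ with the end caps contributing no flux:
E = 2k|λ_enc|/r = 2(8.99×10^9)(3.29×10^-6)/(0.186) = 3.18×10^5 N/C.

3.18×10^5 N/C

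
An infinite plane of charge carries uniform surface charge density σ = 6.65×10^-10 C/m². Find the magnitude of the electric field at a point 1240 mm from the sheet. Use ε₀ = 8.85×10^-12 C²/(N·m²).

The symmetry is planar: E is normal to the sheet and the same magnitude on both sides. Take a pillbox straddling the sheet with end-cap area A.
Only the two end caps contribute flux: Φ = 2EA. With Q_enc = σA, Gauss's law gives E = |σ|/(2ε₀).
E = |σ|/(2ε₀) = (6.65e-10)/(2·8.85×10^-12) = 37.6 N/C.

37.6 V/m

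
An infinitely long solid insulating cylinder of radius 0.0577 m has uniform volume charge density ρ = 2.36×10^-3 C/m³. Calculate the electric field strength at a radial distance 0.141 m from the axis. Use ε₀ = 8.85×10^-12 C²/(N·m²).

Take a coaxial cylindrical Gaussian surface of radius r = 0.141 m and length L (r > 0.0577 m, full cross-section enclosed).
λ_enc = ρ·πR² = (2.36×10^-3)π(0.0577)² = 2.468×10^-5 C/m.
By Gauss's law (flux through the curved wall only), E·2πrL = λ_enc L/ε₀.
E = |λ_enc|/(2πε₀r) = (2.468×10^-5)/(2π·8.85×10^-12·0.141) = 3.15×10^6 N/C.

|E| = 3.15×10^6 V/m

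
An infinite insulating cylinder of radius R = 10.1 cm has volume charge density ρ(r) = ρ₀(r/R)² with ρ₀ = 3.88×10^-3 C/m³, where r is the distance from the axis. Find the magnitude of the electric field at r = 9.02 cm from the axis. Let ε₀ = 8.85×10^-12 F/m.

Take a coaxial cylindrical Gaussian surface of radius r = 9.02 cm and length L (r < R).
Integrating ρ over the cross-section to radius r: λ_enc = (2πρ₀/R²) ∫₀^r r'^3 dr' = 2πρ₀ r^4/(4·R²) = 3.955×10^-5 C/m.
By Gauss's law (flux through the curved wall only), E·2πrL = λ_enc L/ε₀.
E = |λ_enc|/(2πε₀r) = (3.955×10^-5)/(2π·8.85×10^-12·0.0902) = 7.89×10^6 N/C.

|E| ≈ 7.89×10^6 N/C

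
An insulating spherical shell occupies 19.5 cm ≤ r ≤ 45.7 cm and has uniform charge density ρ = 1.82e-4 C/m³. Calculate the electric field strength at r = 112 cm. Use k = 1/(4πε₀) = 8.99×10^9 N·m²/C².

E ≈ 4.81e5 N/C

Use a concentric Gaussian sphere at r = 112 cm (r > 45.7 cm, enclosing the whole shell).
Q_enc = ρ·(4π/3)(b³ − a³) = (1.82×10^-4)·(4π/3)·((0.457)³ − (0.195)³) = 6.711×10^-5 C.
Applying ∮E·dA = Q_enc/ε₀ with Φ = E(4πr²):
E = k|Q_enc|/r² = (8.99×10^9)(6.711e-5)/(1.12)² = 4.81e5 N/C.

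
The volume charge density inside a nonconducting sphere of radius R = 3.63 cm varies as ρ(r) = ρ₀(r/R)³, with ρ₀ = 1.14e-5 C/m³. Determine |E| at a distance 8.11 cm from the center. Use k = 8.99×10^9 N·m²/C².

1.56×10^3 N/C

Take a concentric spherical Gaussian surface of radius r = 8.11 cm (r > R, all charge enclosed).
Q_enc = 4π ∫₀^R ρ₀(r'/R)^3 r'² dr' = 4πρ₀R³/6 = 1.142×10^-9 C.
Applying ∮E·dA = Q_enc/ε₀ with Φ = E(4πr²):
E = k|Q_enc|/r² = (8.99×10^9)(1.142e-9)/(0.0811)² = 1.56×10^3 N/C.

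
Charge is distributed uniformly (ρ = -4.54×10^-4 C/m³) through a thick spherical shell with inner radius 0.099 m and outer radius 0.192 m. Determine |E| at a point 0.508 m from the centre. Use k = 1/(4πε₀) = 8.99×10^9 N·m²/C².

Use a concentric Gaussian sphere at r = 0.508 m (r > 0.192 m, enclosing the whole shell).
Q_enc = ρ·(4π/3)(b³ − a³) = (-4.54×10^-4)·(4π/3)·((0.192)³ − (0.099)³) = -1.161×10^-5 C.
Gauss's law: E·4πr² = Q_enc/ε₀.
E = k|Q_enc|/r² = (8.99×10^9)(1.161e-5)/(0.508)² = 4.05e5 N/C.

E ≈ 4.05e5 V/m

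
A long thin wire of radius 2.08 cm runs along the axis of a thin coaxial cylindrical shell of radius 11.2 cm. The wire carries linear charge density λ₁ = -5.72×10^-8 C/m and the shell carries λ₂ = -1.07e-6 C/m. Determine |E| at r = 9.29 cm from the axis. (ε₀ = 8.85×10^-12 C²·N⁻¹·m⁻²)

|E| = 1.11e4 V/m

Coaxial Gaussian cylinder, radius r = 9.29 cm, length L (between the conductors, 2.08 cm < r < 11.2 cm).
Only the inner wire is enclosed; the outer shell contributes nothing inside itself. λ_enc = λ₁ = -5.72×10^-8 C/m.
Gauss's law: E·2πrL = λ_enc L/ε₀.
E = |λ_enc|/(2πε₀r) = (5.72e-8)/(2π·8.85×10^-12·0.0929) = 1.11×10^4 N/C.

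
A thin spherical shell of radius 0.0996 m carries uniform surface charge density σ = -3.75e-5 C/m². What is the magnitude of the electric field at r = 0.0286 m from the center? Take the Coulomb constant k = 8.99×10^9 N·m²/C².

E = 0

Use a concentric Gaussian sphere at r = 0.0286 m (inside the shell, r < 0.0996 m).
No charge lies within this surface, so Q_enc = 0 and Gauss's law gives E·4πr² = 0 ⇒ E = 0.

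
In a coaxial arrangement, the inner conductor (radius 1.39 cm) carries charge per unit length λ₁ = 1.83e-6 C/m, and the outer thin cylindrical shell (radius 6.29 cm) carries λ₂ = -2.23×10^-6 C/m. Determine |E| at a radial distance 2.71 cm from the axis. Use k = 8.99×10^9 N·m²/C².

Choose a coaxial cylinder of radius r = 2.71 cm (arbitrary length L) as the Gaussian surface (between the conductors, 1.39 cm < r < 6.29 cm).
Only the inner wire is enclosed; the outer shell contributes nothing inside itself. λ_enc = λ₁ = 1.83×10^-6 C/m.
Applying ∮E·dA = Q_enc/ε₀ with the end caps contributing no flux:
E = 2k|λ_enc|/r = 2(8.99×10^9)(1.83×10^-6)/(0.0271) = 1.21×10^6 N/C.

1.21e6 V/m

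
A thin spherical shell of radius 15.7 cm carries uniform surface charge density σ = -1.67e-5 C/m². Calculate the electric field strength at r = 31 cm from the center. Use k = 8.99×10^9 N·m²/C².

Take a concentric spherical Gaussian surface of radius r = 31 cm (r > 15.7 cm).
The entire shell is enclosed: Q_enc = σ·4πR² = (-1.67e-5)·4π·(0.157)² = -5.173e-6 C.
Gauss's law: E·4πr² = Q_enc/ε₀.
E = k|Q_enc|/r² = (8.99×10^9)(5.173e-6)/(0.31)² = 4.84×10^5 N/C.

|E| ≈ 4.84×10^5 N/C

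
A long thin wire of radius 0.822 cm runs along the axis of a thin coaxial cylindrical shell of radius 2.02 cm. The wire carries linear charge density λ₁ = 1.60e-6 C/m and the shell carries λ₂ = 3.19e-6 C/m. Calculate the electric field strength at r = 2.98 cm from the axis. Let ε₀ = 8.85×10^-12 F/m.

Coaxial Gaussian cylinder, radius r = 2.98 cm, length L (r > 2.02 cm, enclosing both).
λ_enc = λ₁ + λ₂ = (1.60×10^-6) + (3.19e-6) = 4.79×10^-6 C/m.
By Gauss's law (flux through the curved wall only), E·2πrL = λ_enc L/ε₀.
E = |λ_enc|/(2πε₀r) = (4.79×10^-6)/(2π·8.85×10^-12·0.0298) = 2.89×10^6 N/C.

|E| = 2.89×10^6 N/C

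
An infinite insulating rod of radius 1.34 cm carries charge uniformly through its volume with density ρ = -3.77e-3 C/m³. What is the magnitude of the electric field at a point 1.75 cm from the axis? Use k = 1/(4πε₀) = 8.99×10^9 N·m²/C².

E ≈ 2.19e6 N/C

Coaxial Gaussian cylinder, radius r = 1.75 cm, length L (r > 1.34 cm, full cross-section enclosed).
λ_enc = ρ·πR² = (-3.77×10^-3)π(0.0134)² = -2.127e-6 C/m.
Gauss's law: E·2πrL = λ_enc L/ε₀.
E = 2k|λ_enc|/r = 2(8.99×10^9)(2.127e-6)/(0.0175) = 2.19e6 N/C.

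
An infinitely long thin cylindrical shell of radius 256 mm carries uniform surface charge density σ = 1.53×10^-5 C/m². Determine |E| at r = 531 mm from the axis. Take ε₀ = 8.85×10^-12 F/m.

Coaxial Gaussian cylinder, radius r = 531 mm, length L (r > 256 mm).
The whole shell is enclosed: λ_enc = σ·2πR = (1.53×10^-5)·2π·(0.256) = 2.461×10^-5 C/m.
By Gauss's law (flux through the curved wall only), E·2πrL = λ_enc L/ε₀.
E = |λ_enc|/(2πε₀r) = (2.461×10^-5)/(2π·8.85×10^-12·0.531) = 8.33×10^5 N/C.

|E| = 8.33e5 N/C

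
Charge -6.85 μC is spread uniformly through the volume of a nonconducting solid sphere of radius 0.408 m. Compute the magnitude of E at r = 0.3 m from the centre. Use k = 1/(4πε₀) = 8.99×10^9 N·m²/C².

Use a concentric Gaussian sphere at r = 0.3 m (r < R).
For a uniform sphere the enclosed fraction is (r/R)³, so Q_enc = (-6.85 μC)(0.3/0.408)³ = -2.723×10^-6 C.
Applying ∮E·dA = Q_enc/ε₀ with Φ = E(4πr²):
E = k|Q_enc|/r² = (8.99×10^9)(2.723×10^-6)/(0.3)² = 2.72e5 N/C.

E = 2.72×10^5 V/m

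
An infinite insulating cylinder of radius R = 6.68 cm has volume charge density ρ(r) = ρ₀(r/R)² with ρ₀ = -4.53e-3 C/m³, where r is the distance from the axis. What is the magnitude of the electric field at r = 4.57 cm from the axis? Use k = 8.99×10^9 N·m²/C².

2.74e6 N/C

By cylindrical symmetry E is radial; use a coaxial Gaussian cylinder of radius 4.57 cm and length L (r < R).
λ_enc = ∫₀^r ρ(r')·2πr' dr' = (2πρ₀/R²)·r^4/4 = -6.956×10^-6 C/m.
Applying ∮E·dA = Q_enc/ε₀ with the end caps contributing no flux:
E = 2k|λ_enc|/r = 2(8.99×10^9)(6.956×10^-6)/(0.0457) = 2.74×10^6 N/C.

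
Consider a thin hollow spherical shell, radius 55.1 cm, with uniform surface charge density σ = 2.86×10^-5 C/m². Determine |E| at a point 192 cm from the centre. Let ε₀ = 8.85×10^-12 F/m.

|E| = 2.66×10^5 N/C

Use a concentric Gaussian sphere at r = 192 cm (r > 55.1 cm).
The entire shell is enclosed: Q_enc = σ·4πR² = (2.86×10^-5)·4π·(0.551)² = 1.091e-4 C.
Applying ∮E·dA = Q_enc/ε₀ with Φ = E(4πr²):
E = |Q_enc|/(4πε₀r²) = (1.091e-4)/(4π·8.85×10^-12·(1.92)²) = 2.66e5 N/C.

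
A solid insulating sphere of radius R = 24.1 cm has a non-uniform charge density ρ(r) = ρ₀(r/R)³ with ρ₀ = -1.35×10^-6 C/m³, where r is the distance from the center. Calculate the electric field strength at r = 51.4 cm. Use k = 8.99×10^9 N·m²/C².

|E| = 1.35×10^3 N/C

Use a concentric Gaussian sphere at r = 51.4 cm (r > R, all charge enclosed).
Q_enc = 4π ∫₀^R ρ₀(r'/R)^3 r'² dr' = 4πρ₀R³/6 = -3.958×10^-8 C.
By Gauss's law, ∮E·dA = E·4πr² = Q_enc/ε₀.
E = k|Q_enc|/r² = (8.99×10^9)(3.958e-8)/(0.514)² = 1.35×10^3 N/C.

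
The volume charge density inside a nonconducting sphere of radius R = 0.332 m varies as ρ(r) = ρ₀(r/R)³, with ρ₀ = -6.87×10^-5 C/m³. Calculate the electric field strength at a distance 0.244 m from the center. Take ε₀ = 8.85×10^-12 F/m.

Use a concentric Gaussian sphere at r = 0.244 m (r < R).
Integrate the density: Q_enc = 4π ∫₀^r ρ₀(r'/R)^3 r'² dr' = 4πρ₀ r^6/(6·R³) = -8.297×10^-7 C.
Gauss's law: E·4πr² = Q_enc/ε₀.
E = |Q_enc|/(4πε₀r²) = (8.297e-7)/(4π·8.85×10^-12·(0.244)²) = 1.25×10^5 N/C.

1.25×10^5 N/C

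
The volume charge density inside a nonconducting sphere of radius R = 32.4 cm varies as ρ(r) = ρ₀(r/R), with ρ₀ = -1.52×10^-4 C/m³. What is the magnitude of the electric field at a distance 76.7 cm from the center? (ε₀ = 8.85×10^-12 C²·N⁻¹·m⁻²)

By spherical symmetry E is radial; choose a Gaussian sphere of radius r = 76.7 cm (r > R, all charge enclosed).
Q_enc = 4π ∫₀^R ρ₀(r'/R)^1 r'² dr' = 4πρ₀R³/4 = -1.624×10^-5 C.
By Gauss's law, ∮E·dA = E·4πr² = Q_enc/ε₀.
E = |Q_enc|/(4πε₀r²) = (1.624×10^-5)/(4π·8.85×10^-12·(0.767)²) = 2.48×10^5 N/C.

|E| = 2.48×10^5 N/C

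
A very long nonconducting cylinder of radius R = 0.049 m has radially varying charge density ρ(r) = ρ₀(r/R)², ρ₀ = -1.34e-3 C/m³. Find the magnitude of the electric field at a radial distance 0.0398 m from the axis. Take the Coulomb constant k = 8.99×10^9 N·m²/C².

Coaxial Gaussian cylinder, radius r = 0.0398 m, length L (r < R).
Integrating ρ over the cross-section to radius r: λ_enc = (2πρ₀/R²) ∫₀^r r'^3 dr' = 2πρ₀ r^4/(4·R²) = -2.20e-6 C/m.
Since E is radial and uniform over the curved surface, Φ = E·2πrL = Q_enc/ε₀ = λ_enc L/ε₀.
E = 2k|λ_enc|/r = 2(8.99×10^9)(2.20e-6)/(0.0398) = 9.94×10^5 N/C.

|E| ≈ 9.94×10^5 V/m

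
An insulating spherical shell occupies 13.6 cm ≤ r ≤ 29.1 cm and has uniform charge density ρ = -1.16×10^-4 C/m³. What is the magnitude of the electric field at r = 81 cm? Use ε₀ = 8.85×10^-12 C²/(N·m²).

Use a concentric Gaussian sphere at r = 81 cm (r > 29.1 cm, enclosing the whole shell).
Q_enc = ρ·(4π/3)(b³ − a³) = (-1.16×10^-4)·(4π/3)·((0.291)³ − (0.136)³) = -1.075×10^-5 C.
Since E is radial and uniform over the Gaussian sphere, Φ = E·4πr² = Q_enc/ε₀.
E = |Q_enc|/(4πε₀r²) = (1.075e-5)/(4π·8.85×10^-12·(0.81)²) = 1.47×10^5 N/C.

|E| ≈ 1.47e5 N/C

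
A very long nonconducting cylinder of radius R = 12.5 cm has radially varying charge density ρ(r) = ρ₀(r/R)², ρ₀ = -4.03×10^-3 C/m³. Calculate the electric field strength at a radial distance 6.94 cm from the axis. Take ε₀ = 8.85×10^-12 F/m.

|E| ≈ 2.44×10^6 N/C

Take a coaxial cylindrical Gaussian surface of radius r = 6.94 cm and length L (r < R).
λ_enc = ∫₀^r ρ(r')·2πr' dr' = (2πρ₀/R²)·r^4/4 = -9.398×10^-6 C/m.
Since E is radial and uniform over the curved surface, Φ = E·2πrL = Q_enc/ε₀ = λ_enc L/ε₀.
E = |λ_enc|/(2πε₀r) = (9.398e-6)/(2π·8.85×10^-12·0.0694) = 2.44e6 N/C.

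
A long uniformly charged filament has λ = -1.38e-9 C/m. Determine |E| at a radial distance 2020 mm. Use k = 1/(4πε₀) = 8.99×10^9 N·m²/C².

Choose a coaxial cylinder of radius r = 2020 mm (arbitrary length L) as the Gaussian surface.
Q_enc = λL, so λ_enc = -1.38×10^-9 C/m.
Since E is radial and uniform over the curved surface, Φ = E·2πrL = Q_enc/ε₀ = λ_enc L/ε₀.
E = 2k|λ_enc|/r = 2(8.99×10^9)(1.38×10^-9)/(2.02) = 12.3 N/C.

E ≈ 12.3 V/m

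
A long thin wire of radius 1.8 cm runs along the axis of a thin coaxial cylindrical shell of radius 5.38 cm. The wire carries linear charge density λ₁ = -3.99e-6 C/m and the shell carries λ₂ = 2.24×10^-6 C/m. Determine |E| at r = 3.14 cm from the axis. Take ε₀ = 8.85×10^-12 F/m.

|E| ≈ 2.29×10^6 V/m

Coaxial Gaussian cylinder, radius r = 3.14 cm, length L (between the conductors, 1.8 cm < r < 5.38 cm).
The shell at 5.38 cm lies outside the Gaussian surface, so λ_enc = λ₁ = -3.99×10^-6 C/m.
Gauss's law: E·2πrL = λ_enc L/ε₀.
E = |λ_enc|/(2πε₀r) = (3.99×10^-6)/(2π·8.85×10^-12·0.0314) = 2.29×10^6 N/C.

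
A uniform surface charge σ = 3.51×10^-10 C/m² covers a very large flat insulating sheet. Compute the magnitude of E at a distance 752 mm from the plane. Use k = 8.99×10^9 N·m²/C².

|E| ≈ 19.8 V/m

The symmetry is planar: E is normal to the sheet and the same magnitude on both sides. Take a pillbox straddling the sheet with end-cap area A.
Only the two end caps contribute flux: Φ = 2EA. With Q_enc = σA, Gauss's law gives E = |σ|/(2ε₀).
E = 2πk|σ| = 2π(8.99×10^9)(3.51×10^-10) = 19.8 N/C.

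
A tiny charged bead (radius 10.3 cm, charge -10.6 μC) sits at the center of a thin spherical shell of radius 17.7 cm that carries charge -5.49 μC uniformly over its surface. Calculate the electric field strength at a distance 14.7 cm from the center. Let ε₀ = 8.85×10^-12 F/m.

Symmetry ⇒ E = E(r) r̂. Gaussian sphere of radius r = 14.7 cm (between the bodies, 10.3 cm < r < 17.7 cm).
Only the inner charge is enclosed; the outer shell contributes nothing inside itself. Q_enc = -10.6 μC = -1.06×10^-5 C.
Since E is radial and uniform over the Gaussian sphere, Φ = E·4πr² = Q_enc/ε₀.
E = |Q_enc|/(4πε₀r²) = (1.06×10^-5)/(4π·8.85×10^-12·(0.147)²) = 4.41e6 N/C.

|E| = 4.41×10^6 N/C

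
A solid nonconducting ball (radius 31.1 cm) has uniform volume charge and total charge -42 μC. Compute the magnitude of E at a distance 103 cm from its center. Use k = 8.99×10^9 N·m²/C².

E = 3.56e5 N/C

Symmetry ⇒ E = E(r) r̂. Gaussian sphere of radius r = 103 cm (r > R, so the entire charge is enclosed).
Q_enc = -42 μC = -4.20×10^-5 C.
Since E is radial and uniform over the Gaussian sphere, Φ = E·4πr² = Q_enc/ε₀.
E = k|Q_enc|/r² = (8.99×10^9)(4.20×10^-5)/(1.03)² = 3.56e5 N/C.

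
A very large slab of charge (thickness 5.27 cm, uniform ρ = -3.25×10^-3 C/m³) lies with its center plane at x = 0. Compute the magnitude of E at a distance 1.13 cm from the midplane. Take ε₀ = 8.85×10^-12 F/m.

By symmetry E is perpendicular to the slab. A Gaussian pillbox from −1.13 cm to +1.13 cm (face area A) lies entirely within the slab.
Q_enc = ρ·(2x)·A and flux = 2EA, so 2EA = 2ρxA/ε₀ ⇒ E = |ρ|x/ε₀.
E = (3.25×10^-3)(0.0113)/(8.85×10^-12) = 4.15e6 N/C.

|E| = 4.15×10^6 N/C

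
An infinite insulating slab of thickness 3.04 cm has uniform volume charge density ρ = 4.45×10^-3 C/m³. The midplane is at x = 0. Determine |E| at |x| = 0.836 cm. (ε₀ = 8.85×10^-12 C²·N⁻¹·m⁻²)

|E| ≈ 4.20×10^6 N/C

By symmetry E is perpendicular to the slab. A Gaussian pillbox from −0.836 cm to +0.836 cm (face area A) lies entirely within the slab.
Q_enc = ρ·(2x)·A and flux = 2EA, so 2EA = 2ρxA/ε₀ ⇒ E = |ρ|x/ε₀.
E = (4.45×10^-3)(0.00836)/(8.85×10^-12) = 4.20×10^6 N/C.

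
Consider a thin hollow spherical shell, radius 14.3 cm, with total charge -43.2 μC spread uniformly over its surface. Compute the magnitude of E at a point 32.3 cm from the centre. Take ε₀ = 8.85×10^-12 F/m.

E ≈ 3.72×10^6 N/C

Symmetry ⇒ E = E(r) r̂. Gaussian sphere of radius r = 32.3 cm (r > 14.3 cm).
The entire shell is enclosed: Q_enc = -4.32e-5 C.
By Gauss's law, ∮E·dA = E·4πr² = Q_enc/ε₀.
E = |Q_enc|/(4πε₀r²) = (4.32e-5)/(4π·8.85×10^-12·(0.323)²) = 3.72e6 N/C.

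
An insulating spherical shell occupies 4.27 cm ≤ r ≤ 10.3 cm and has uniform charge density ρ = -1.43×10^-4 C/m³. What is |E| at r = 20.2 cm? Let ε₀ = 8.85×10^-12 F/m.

E = 1.34e5 V/m

Use a concentric Gaussian sphere at r = 20.2 cm (r > 10.3 cm, enclosing the whole shell).
Q_enc = ρ·(4π/3)(b³ − a³) = (-1.43e-4)·(4π/3)·((0.103)³ − (0.0427)³) = -6.079×10^-7 C.
Applying ∮E·dA = Q_enc/ε₀ with Φ = E(4πr²):
E = |Q_enc|/(4πε₀r²) = (6.079×10^-7)/(4π·8.85×10^-12·(0.202)²) = 1.34×10^5 N/C.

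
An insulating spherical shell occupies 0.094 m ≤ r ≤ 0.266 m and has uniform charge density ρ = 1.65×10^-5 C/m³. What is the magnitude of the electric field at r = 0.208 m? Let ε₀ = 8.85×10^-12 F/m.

E ≈ 1.17×10^5 N/C

Symmetry ⇒ E = E(r) r̂. Gaussian sphere of radius r = 0.208 m (within the shell material, 0.094 m < r < 0.266 m).
Only the shell between 0.094 m and r is enclosed: Q_enc = ρ·(4π/3)(r³ − a³) = (1.65e-5)·(4π/3)·((0.208)³ − (0.094)³) = 5.646×10^-7 C.
Gauss's law: E·4πr² = Q_enc/ε₀.
E = |Q_enc|/(4πε₀r²) = (5.646e-7)/(4π·8.85×10^-12·(0.208)²) = 1.17e5 N/C.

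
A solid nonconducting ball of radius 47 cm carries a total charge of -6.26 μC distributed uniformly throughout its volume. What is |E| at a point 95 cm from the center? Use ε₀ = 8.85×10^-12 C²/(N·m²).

E = 6.24×10^4 N/C

Use a concentric Gaussian sphere at r = 95 cm (r > R, so the entire charge is enclosed).
Q_enc = -6.26 μC = -6.26×10^-6 C.
Since E is radial and uniform over the Gaussian sphere, Φ = E·4πr² = Q_enc/ε₀.
E = |Q_enc|/(4πε₀r²) = (6.26×10^-6)/(4π·8.85×10^-12·(0.95)²) = 6.24×10^4 N/C.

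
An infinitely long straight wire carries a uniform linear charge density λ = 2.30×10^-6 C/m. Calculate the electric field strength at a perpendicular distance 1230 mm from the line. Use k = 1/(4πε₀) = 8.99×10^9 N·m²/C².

By cylindrical symmetry E is radial; use a coaxial Gaussian cylinder of radius 1230 mm and length L.
Q_enc = λL, so λ_enc = 2.30×10^-6 C/m.
Applying ∮E·dA = Q_enc/ε₀ with the end caps contributing no flux:
E = 2k|λ_enc|/r = 2(8.99×10^9)(2.30×10^-6)/(1.23) = 3.36e4 N/C.

|E| ≈ 3.36×10^4 N/C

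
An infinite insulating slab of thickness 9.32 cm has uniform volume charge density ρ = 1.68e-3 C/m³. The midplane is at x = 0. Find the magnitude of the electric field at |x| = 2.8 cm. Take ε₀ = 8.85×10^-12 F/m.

E ≈ 5.32e6 V/m

By symmetry E is perpendicular to the slab. A Gaussian pillbox from −2.8 cm to +2.8 cm (face area A) lies entirely within the slab.
Q_enc = ρ·(2x)·A and flux = 2EA, so 2EA = 2ρxA/ε₀ ⇒ E = |ρ|x/ε₀.
E = (1.68e-3)(0.028)/(8.85×10^-12) = 5.32×10^6 N/C.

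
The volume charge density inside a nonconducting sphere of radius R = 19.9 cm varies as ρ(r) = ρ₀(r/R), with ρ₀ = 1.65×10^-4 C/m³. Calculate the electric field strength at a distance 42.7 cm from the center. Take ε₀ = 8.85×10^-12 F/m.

E = 2.01×10^5 N/C

Use a concentric Gaussian sphere at r = 42.7 cm (r > R, all charge enclosed).
Q_enc = 4π ∫₀^R ρ₀(r'/R)^1 r'² dr' = 4πρ₀R³/4 = 4.085e-6 C.
Gauss's law: E·4πr² = Q_enc/ε₀.
E = |Q_enc|/(4πε₀r²) = (4.085×10^-6)/(4π·8.85×10^-12·(0.427)²) = 2.01×10^5 N/C.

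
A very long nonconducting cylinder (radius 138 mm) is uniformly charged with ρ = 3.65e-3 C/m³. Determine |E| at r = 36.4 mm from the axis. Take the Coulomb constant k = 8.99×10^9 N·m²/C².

By cylindrical symmetry E is radial; use a coaxial Gaussian cylinder of radius 36.4 mm and length L (r < R).
Charge inside radius r per length L is ρ·πr²·L, so λ_enc = ρπr² = 1.519e-5 C/m.
Since E is radial and uniform over the curved surface, Φ = E·2πrL = Q_enc/ε₀ = λ_enc L/ε₀.
E = 2k|λ_enc|/r = 2(8.99×10^9)(1.519e-5)/(0.0364) = 7.50e6 N/C.

|E| ≈ 7.50×10^6 N/C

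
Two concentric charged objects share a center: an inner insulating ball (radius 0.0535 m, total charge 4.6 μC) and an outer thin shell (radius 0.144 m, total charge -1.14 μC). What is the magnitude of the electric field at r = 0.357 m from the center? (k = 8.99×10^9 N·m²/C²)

|E| = 2.44×10^5 V/m

Symmetry ⇒ E = E(r) r̂. Gaussian sphere of radius r = 0.357 m (r > 0.144 m, enclosing both).
Q_enc = (4.6 μC) + (-1.14 μC) = 3.46×10^-6 C.
Applying ∮E·dA = Q_enc/ε₀ with Φ = E(4πr²):
E = k|Q_enc|/r² = (8.99×10^9)(3.46×10^-6)/(0.357)² = 2.44e5 N/C.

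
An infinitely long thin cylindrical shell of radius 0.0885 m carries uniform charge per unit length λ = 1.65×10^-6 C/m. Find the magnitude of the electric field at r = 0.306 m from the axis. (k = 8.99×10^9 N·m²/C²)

E = 9.70e4 V/m

Coaxial Gaussian cylinder, radius r = 0.306 m, length L (r > 0.0885 m).
The full line charge is enclosed: λ_enc = 1.65×10^-6 C/m.
By Gauss's law (flux through the curved wall only), E·2πrL = λ_enc L/ε₀.
E = 2k|λ_enc|/r = 2(8.99×10^9)(1.65×10^-6)/(0.306) = 9.70e4 N/C.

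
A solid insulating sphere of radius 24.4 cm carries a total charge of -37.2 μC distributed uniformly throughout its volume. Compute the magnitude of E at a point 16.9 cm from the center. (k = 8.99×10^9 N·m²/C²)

|E| ≈ 3.89×10^6 V/m

By spherical symmetry E is radial; choose a Gaussian sphere of radius r = 16.9 cm (r < R).
For a uniform sphere the enclosed fraction is (r/R)³, so Q_enc = (-37.2 μC)(0.169/0.244)³ = -1.236e-5 C.
Applying ∮E·dA = Q_enc/ε₀ with Φ = E(4πr²):
E = k|Q_enc|/r² = (8.99×10^9)(1.236e-5)/(0.169)² = 3.89×10^6 N/C.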